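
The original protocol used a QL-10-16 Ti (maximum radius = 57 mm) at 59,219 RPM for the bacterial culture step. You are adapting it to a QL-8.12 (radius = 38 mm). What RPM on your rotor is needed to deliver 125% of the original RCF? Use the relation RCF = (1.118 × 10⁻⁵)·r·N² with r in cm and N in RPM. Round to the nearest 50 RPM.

81100 RPM

Original rotor: r = 57 mm = 5.7 cm
RCF = 1.118 × 10⁻⁵ × r × N²
RCF_original = 1.118 × 10⁻⁵ × 5.7 × (59219)² = 1.118 × 10⁻⁵ × 5.7 × 3,506,889,961 ≈ 223,480.1 × g
Target RCF = 1.25 × 223,480.1 ≈ 279,350.1 × g
Your rotor: r = 38 mm = 3.8 cm
279,350.1 = 1.118 × 10⁻⁵ × 3.8 × N²
N² = 279,350.1 / (4.2484 × 10⁻⁵) = 6,575,418,981
N ≈ √6,575,418,981 ≈ 81,089.0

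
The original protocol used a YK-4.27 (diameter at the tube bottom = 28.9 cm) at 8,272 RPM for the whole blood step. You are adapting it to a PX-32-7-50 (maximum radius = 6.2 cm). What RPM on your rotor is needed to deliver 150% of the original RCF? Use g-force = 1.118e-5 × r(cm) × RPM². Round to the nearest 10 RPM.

Original rotor: r = 28.9 / 2 = 14.45 cm
RCF = 1.118 × 10⁻⁵ × r × N²
RCF_original = 1.118 × 10⁻⁵ × 14.45 × (8272)² = 1.118 × 10⁻⁵ × 14.45 × 68,425,984 ≈ 11,054.3 × g
Target RCF = 1.5 × 11,054.3 ≈ 16,581.4 × g
16,581.4 = 1.118 × 10⁻⁵ × 6.2 × N²
N² = 16,581.4 / (6.9316 × 10⁻⁵) = 239,214,611
N ≈ √239,214,611 ≈ 15,466.6

15470 RPM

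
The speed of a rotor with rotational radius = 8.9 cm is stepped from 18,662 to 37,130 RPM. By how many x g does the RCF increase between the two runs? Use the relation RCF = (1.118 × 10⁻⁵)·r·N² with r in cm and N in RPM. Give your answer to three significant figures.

≈ 103000 x g

RCF₁ = 1.118 × 10⁻⁵ × 8.9 × (18662)² = 1.118 × 10⁻⁵ × 8.9 × 348,270,244 ≈ 34,653.6 × g
RCF₂ = 1.118 × 10⁻⁵ × 8.9 × (37130)² = 1.118 × 10⁻⁵ × 8.9 × 1,378,636,900 ≈ 137,177.1 × g
Increase = 137,177.1 − 34,653.6 = 102,523.5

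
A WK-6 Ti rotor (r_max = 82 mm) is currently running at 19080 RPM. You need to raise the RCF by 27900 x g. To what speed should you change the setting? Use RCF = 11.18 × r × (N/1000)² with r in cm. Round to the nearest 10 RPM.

r = 82 mm = 8.2 cm
Current RCF = 11.18 × 8.2 × (19.08)² = 11.18 × 8.2 × 364.0464 ≈ 33,374.3 × g
Target RCF = 33,374.3 + 27,900 = 61,274.3 × g
(N/1000)² = 61,274.3 / 91.676 = 668.3789
N = 1000 × √668.3789 ≈ 25,853.0

N₂ ≈ 25850 RPM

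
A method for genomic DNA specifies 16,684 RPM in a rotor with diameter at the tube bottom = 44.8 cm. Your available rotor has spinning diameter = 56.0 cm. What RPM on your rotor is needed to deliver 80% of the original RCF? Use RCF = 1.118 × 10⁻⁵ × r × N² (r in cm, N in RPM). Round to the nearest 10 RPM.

13350 RPM

Original rotor: r = 44.8 / 2 = 22.4 cm
RCF = 1.118 × 10⁻⁵ × r × N²
RCF_original = 1.118 × 10⁻⁵ × 22.4 × (16684)² = 1.118 × 10⁻⁵ × 22.4 × 278,355,856 ≈ 69,709.2 × g
Target RCF = 0.8 × 69,709.2 ≈ 55,767.4 × g
Your rotor: r = 56.0 / 2 = 28 cm
55,767.4 = 1.118 × 10⁻⁵ × 28 × N²
N² = 55,767.4 / (31.304 × 10⁻⁵) = 178,147,841
N ≈ √178,147,841 ≈ 13,347.2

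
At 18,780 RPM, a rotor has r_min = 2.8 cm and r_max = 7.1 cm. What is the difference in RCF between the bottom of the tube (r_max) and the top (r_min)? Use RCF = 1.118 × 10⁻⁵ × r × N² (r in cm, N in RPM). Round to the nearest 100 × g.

17000 × g

ΔRCF = 1.118 × 10⁻⁵ × (r_max − r_min) × N² = 1.118 × 10⁻⁵ × 4.3 × 352,688,400 ≈ 16,955.1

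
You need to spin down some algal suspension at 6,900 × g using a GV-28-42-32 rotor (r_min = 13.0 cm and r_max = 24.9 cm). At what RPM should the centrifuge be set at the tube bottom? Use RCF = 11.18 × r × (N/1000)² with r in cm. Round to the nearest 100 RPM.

≈ 5000 RPM

Use r_max = 24.9 cm.
RCF = 11.18 × r × (N/1000)²
6,900 = 11.18 × 24.9 × (N/1000)²
(N/1000)² = 6,900 / 278.382 = 24.78609
N = 1000 × √24.78609 ≈ 4,978.6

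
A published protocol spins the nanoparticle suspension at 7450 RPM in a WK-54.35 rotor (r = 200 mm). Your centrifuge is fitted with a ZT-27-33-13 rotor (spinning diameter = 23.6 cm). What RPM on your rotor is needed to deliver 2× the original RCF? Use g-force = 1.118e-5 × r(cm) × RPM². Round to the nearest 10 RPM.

≈ 13720 RPM

Original rotor: r = 200 mm = 20.0 cm
RCF = 1.118 × 10⁻⁵ × r × N²
RCF_original = 1.118 × 10⁻⁵ × 20 × (7450)² = 1.118 × 10⁻⁵ × 20 × 55,502,500 ≈ 12,410.4 × g
Target RCF = 2 × 12,410.4 ≈ 24,820.8 × g
Your rotor: r = 23.6 / 2 = 11.8 cm
24,820.8 = 1.118 × 10⁻⁵ × 11.8 × N²
N² = 24,820.8 / (13.1924 × 10⁻⁵) = 188,144,689
N ≈ √188,144,689 ≈ 13,716.6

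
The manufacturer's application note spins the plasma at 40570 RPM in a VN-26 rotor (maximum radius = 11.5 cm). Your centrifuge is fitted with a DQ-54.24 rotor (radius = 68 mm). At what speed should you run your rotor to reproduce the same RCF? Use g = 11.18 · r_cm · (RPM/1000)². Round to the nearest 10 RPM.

RCF_original = 11.18 × 11.5 × (40.57)² = 11.18 × 11.5 × 1,645.9249 ≈ 211,616.6 × g
Your rotor: r = 68 mm = 6.8 cm
211,616.6 = 11.18 × 6.8 × (N/1000)²
(N/1000)² = 211,616.6 / 76.024 = 2783.55
N = 1000 × √2783.55 ≈ 52,759.4

≈ 52760 RPM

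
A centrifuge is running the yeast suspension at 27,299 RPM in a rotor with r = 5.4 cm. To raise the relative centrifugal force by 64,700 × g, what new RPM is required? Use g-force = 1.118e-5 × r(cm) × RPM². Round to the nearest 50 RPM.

Current RCF = 1.118 × 10⁻⁵ × 5.4 × (27299)² = 1.118 × 10⁻⁵ × 5.4 × 745,235,401 ≈ 44,991.4 × g
Target RCF = 44,991.4 + 64,700 = 109,691.4 × g
N² = 109,691.4 / (6.0372 × 10⁻⁵) = 1,816,925,065
N ≈ √1,816,925,065 ≈ 42,625.4

≈ 42650 RPM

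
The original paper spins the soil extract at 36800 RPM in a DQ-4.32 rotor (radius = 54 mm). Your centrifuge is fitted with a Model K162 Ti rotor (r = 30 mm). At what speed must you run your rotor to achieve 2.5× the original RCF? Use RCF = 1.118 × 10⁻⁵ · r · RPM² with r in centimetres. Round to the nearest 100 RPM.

78100 RPM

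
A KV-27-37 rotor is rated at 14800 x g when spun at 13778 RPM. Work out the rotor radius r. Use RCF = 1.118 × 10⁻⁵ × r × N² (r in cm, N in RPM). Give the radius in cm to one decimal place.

r ≈ 7.0 cm

RCF = 1.118 × 10⁻⁵ × r × N²
14800 = 1.118 × 10⁻⁵ × r × (13778)²
r = 14800 / (1.118 × 10⁻⁵ × 189,833,284) = 14800 / 2122.336 ≈ 6.973 cm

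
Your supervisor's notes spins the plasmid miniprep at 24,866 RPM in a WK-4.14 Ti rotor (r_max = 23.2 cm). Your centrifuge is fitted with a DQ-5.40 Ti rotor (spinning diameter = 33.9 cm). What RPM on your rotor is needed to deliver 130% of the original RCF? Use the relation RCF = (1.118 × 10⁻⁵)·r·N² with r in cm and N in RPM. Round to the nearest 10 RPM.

RCF_original = 1.118 × 10⁻⁵ × 23.2 × (24866)² = 1.118 × 10⁻⁵ × 23.2 × 618,317,956 ≈ 160,376.8 × g
Target RCF = 1.3 × 160,376.8 ≈ 208,489.8 × g
Your rotor: r = 33.9 / 2 = 16.95 cm
208,489.8 = 1.118 × 10⁻⁵ × 16.95 × N²
N² = 208,489.8 / (18.9501 × 10⁻⁵) = 1,100,204,221
N ≈ √1,100,204,221 ≈ 33,169.3

33170 RPM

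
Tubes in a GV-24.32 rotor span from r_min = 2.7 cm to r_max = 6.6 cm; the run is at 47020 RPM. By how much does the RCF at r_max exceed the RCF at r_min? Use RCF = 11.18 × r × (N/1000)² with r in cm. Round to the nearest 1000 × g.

RCF_max = 11.18 × 6.6 × (47.02)² = 11.18 × 6.6 × 2,210.8804 ≈ 163,136.4 × g
RCF_min = 11.18 × 2.7 × (47.02)² = 11.18 × 2.7 × 2,210.8804 ≈ 66,737.6 × g
ΔRCF = 163,136.4 − 66,737.6 = 96,398.8

≈ 96000 g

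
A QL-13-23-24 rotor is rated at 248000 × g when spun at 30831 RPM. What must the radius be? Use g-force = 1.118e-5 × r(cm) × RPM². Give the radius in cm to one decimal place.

248000 = 1.118 × 10⁻⁵ × r × (30831)²
r = 248000 / (1.118 × 10⁻⁵ × 950,550,561) = 248000 / 10627.16 ≈ 23.336 cm

r ≈ 23.3 cm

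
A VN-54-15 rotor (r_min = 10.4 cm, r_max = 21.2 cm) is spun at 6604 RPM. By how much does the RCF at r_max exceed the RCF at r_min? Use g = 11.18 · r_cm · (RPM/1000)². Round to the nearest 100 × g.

5300 ×g

ΔRCF = 11.18 × (r_max − r_min) × (N/1000)² = 11.18 × 10.8 × 43.612816 ≈ 5,266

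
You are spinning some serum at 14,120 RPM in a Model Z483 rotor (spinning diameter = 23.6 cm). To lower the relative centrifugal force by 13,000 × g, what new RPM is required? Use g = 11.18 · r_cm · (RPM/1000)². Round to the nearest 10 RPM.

r = 23.6 / 2 = 11.8 cm
Current RCF = 11.18 × 11.8 × (14.12)² = 11.18 × 11.8 × 199.3744 ≈ 26,302.3 × g
Target RCF = 26,302.3 − 13,000 = 13,302.3 × g
(N/1000)² = 13,302.3 / 131.924 = 100.8331
N = 1000 × √100.8331 ≈ 10,041.6

≈ 10040 RPM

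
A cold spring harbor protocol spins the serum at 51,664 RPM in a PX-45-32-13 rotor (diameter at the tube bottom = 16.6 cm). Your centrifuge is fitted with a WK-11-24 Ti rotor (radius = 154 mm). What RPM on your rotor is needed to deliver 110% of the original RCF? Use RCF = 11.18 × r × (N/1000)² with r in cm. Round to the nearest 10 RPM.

Original rotor: r = 16.6 / 2 = 8.3 cm
RCF_original = 11.18 × 8.3 × (51.664)² = 11.18 × 8.3 × 2,669.168896 ≈ 247,682.9 × g
Target RCF = 1.1 × 247,682.9 ≈ 272,451.2 × g
Your rotor: r = 154 mm = 15.4 cm
272,451.2 = 11.18 × 15.4 × (N/1000)²
(N/1000)² = 272,451.2 / 172.172 = 1582.436
N = 1000 × √1582.436 ≈ 39,779.8

≈ 39780 RPM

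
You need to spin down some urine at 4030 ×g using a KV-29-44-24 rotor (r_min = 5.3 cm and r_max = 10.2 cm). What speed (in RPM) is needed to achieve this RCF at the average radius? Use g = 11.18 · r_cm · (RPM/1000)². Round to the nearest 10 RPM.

≈ 6820 RPM

r_avg = (5.3 + 10.2) / 2 = 7.75 cm
4,030 = 11.18 × 7.75 × (N/1000)²
(N/1000)² = 4,030 / 86.645 = 46.51163
N = 1000 × √46.51163 ≈ 6,819.9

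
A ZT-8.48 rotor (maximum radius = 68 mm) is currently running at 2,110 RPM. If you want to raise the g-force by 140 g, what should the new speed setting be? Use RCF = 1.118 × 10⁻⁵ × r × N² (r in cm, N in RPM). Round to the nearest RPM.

N₂ ≈ 2509 RPM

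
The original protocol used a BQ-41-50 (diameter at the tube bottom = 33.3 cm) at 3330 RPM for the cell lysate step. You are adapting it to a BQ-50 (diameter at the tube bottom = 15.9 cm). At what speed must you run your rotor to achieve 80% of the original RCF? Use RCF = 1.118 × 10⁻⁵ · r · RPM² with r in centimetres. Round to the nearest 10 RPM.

Original rotor: r = 33.3 / 2 = 16.65 cm
RCF_original = 1.118 × 10⁻⁵ × 16.65 × (3330)² = 1.118 × 10⁻⁵ × 16.65 × 11,088,900 ≈ 2,064.2 × g
Target RCF = 0.8 × 2,064.2 ≈ 1,651.4 × g
Your rotor: r = 15.9 / 2 = 7.95 cm
1,651.4 = 1.118 × 10⁻⁵ × 7.95 × N²
N² = 1,651.4 / (8.8881 × 10⁻⁵) = 18,579,899
N ≈ √18,579,899 ≈ 4,310.4

4310 RPM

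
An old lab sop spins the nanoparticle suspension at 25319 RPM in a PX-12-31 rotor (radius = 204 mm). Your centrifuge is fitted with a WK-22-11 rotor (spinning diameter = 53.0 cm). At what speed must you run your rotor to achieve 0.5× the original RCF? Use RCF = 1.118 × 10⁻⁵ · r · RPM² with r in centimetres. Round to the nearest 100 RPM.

≈ 15700 RPM

Original rotor: r = 204 mm = 20.4 cm
RCF_original = 1.118 × 10⁻⁵ × 20.4 × (25319)² = 1.118 × 10⁻⁵ × 20.4 × 641,051,761 ≈ 146,206 × g
Target RCF = 0.5 × 146,206 ≈ 73,103 × g
Your rotor: r = 53.0 / 2 = 26.5 cm
73,103 = 1.118 × 10⁻⁵ × 26.5 × N²
N² = 73,103 / (29.627 × 10⁻⁵) = 246,744,524
N ≈ √246,744,524 ≈ 15,708.1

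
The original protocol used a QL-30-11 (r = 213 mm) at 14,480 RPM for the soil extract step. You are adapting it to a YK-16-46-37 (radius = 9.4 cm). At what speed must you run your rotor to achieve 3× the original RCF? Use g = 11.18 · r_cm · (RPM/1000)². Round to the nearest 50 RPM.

37750 RPM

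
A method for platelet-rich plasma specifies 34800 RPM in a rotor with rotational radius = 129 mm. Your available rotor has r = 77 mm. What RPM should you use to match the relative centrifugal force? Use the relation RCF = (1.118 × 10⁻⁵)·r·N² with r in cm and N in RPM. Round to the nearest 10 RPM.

45040 RPM

Original rotor: r = 129 mm = 12.9 cm
RCF_original = 1.118 × 10⁻⁵ × 12.9 × (34800)² = 1.118 × 10⁻⁵ × 12.9 × 1,211,040,000 ≈ 174,658.6 × g
Your rotor: r = 77 mm = 7.7 cm
174,658.6 = 1.118 × 10⁻⁵ × 7.7 × N²
N² = 174,658.6 / (8.6086 × 10⁻⁵) = 2,028,885,068
N ≈ √2,028,885,068 ≈ 45,043.1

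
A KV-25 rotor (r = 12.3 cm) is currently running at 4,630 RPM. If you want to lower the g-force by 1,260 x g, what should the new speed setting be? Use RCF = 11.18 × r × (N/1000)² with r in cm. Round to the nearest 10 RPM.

Current RCF = 11.18 × 12.3 × (4.63)² = 11.18 × 12.3 × 21.4369 ≈ 2,947.9 × g
Target RCF = 2,947.9 − 1,260 = 1,687.9 × g
(N/1000)² = 1,687.9 / 137.514 = 12.27439
N = 1000 × √12.27439 ≈ 3,503.5

≈ 3500 RPM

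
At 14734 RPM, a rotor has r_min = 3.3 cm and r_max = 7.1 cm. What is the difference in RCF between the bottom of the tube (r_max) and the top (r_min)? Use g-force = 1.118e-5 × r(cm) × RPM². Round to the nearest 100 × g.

≈ 9200 ×g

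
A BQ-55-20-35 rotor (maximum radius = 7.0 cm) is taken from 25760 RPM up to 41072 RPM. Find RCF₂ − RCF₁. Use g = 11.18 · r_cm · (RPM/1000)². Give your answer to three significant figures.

≈ 80100 g

RCF₁ = 11.18 × 7 × (25.76)² = 11.18 × 7 × 663.5776 ≈ 51,931.6 × g
RCF₂ = 11.18 × 7 × (41.072)² = 11.18 × 7 × 1,686.909184 ≈ 132,017.5 × g
Increase = 132,017.5 − 51,931.6 = 80,085.9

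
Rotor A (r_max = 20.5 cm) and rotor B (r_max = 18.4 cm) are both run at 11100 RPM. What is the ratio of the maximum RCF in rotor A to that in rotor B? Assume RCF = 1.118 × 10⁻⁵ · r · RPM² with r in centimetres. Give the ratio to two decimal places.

At fixed N, RCF ∝ r, so RCF_A/RCF_B = r_A/r_B = 20.5 / 18.4 = 1.1141.

1.11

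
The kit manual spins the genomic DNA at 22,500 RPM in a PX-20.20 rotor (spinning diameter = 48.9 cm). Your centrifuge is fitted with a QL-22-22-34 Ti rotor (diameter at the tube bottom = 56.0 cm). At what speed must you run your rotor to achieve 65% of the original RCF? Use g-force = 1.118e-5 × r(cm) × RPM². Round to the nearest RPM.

≈ 16951 RPM

Original rotor: r = 48.9 / 2 = 24.45 cm
RCF_original = 1.118 × 10⁻⁵ × 24.45 × (22500)² = 1.118 × 10⁻⁵ × 24.45 × 506,250,000 ≈ 138,383.9 × g
Target RCF = 0.65 × 138,383.9 ≈ 89,949.5 × g
Your rotor: r = 56.0 / 2 = 28 cm
89,949.5 = 1.118 × 10⁻⁵ × 28 × N²
N² = 89,949.5 / (31.304 × 10⁻⁵) = 287,341,873
N ≈ √287,341,873 ≈ 16,951.2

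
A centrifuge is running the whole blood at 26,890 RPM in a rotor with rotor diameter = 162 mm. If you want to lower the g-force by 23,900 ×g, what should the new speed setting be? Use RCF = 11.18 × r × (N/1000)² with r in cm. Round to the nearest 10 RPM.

r = 162 mm / 2 = 81 mm = 8.1 cm
Current RCF = 11.18 × 8.1 × (26.89)² = 11.18 × 8.1 × 723.0721 ≈ 65,480 × g
Target RCF = 65,480 − 23,900 = 41,580 × g
(N/1000)² = 41,580 / 90.558 = 459.1532
N = 1000 × √459.1532 ≈ 21,427.9

N₂ ≈ 21430 RPM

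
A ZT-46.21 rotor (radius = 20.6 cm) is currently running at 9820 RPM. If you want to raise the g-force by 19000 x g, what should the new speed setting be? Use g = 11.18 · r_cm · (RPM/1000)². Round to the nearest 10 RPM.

13380 RPM

Current RCF = 11.18 × 20.6 × (9.82)² = 11.18 × 20.6 × 96.4324 ≈ 22,209.2 × g
Target RCF = 22,209.2 + 19,000 = 41,209.2 × g
(N/1000)² = 41,209.2 / 230.308 = 178.9308
N = 1000 × √178.9308 ≈ 13,376.5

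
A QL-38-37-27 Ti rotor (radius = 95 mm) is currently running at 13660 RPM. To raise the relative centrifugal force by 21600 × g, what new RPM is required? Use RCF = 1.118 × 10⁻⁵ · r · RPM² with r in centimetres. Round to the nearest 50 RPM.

N₂ ≈ 19750 RPM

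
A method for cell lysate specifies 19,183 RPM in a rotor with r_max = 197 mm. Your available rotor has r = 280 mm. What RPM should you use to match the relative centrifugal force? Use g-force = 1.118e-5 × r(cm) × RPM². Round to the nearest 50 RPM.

≈ 16100 RPM

Original rotor: r = 197 mm = 19.7 cm
RCF = 1.118 × 10⁻⁵ × r × N²
RCF_original = 1.118 × 10⁻⁵ × 19.7 × (19183)² = 1.118 × 10⁻⁵ × 19.7 × 367,987,489 ≈ 81,047.8 × g
Your rotor: r = 280 mm = 28.0 cm
81,047.8 = 1.118 × 10⁻⁵ × 28 × N²
N² = 81,047.8 / (31.304 × 10⁻⁵) = 258,905,571
N ≈ √258,905,571 ≈ 16,090.5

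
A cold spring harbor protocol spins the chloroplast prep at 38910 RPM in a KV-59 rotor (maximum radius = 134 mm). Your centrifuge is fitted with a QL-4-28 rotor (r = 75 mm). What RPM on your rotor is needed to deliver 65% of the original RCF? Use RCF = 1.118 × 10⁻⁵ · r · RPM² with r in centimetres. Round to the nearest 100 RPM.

Original rotor: r = 134 mm = 13.4 cm
RCF_original = 1.118 × 10⁻⁵ × 13.4 × (38910)² = 1.118 × 10⁻⁵ × 13.4 × 1,513,988,100 ≈ 226,813.6 × g
Target RCF = 0.65 × 226,813.6 ≈ 147,428.8 × g
Your rotor: r = 75 mm = 7.5 cm
147,428.8 = 1.118 × 10⁻⁵ × 7.5 × N²
N² = 147,428.8 / (8.385 × 10⁻⁵) = 1,758,244,484
N ≈ √1,758,244,484 ≈ 41,931.4

≈ 41900 RPM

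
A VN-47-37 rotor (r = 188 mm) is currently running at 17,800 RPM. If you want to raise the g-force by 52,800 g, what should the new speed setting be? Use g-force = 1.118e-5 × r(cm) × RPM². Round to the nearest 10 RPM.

r = 188 mm = 18.8 cm
Current RCF = 1.118 × 10⁻⁵ × 18.8 × (17800)² = 1.118 × 10⁻⁵ × 18.8 × 316,840,000 ≈ 66,594.7 × g
Target RCF = 66,594.7 + 52,800 = 119,394.7 × g
N² = 119,394.7 / (21.0184 × 10⁻⁵) = 568,048,472
N ≈ √568,048,472 ≈ 23,833.8

23830 RPM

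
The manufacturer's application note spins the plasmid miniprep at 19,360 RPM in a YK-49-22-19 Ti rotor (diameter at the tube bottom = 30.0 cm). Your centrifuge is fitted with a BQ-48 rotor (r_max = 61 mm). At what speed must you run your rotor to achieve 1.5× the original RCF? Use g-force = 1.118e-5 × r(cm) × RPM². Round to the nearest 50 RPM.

Original rotor: r = 30.0 / 2 = 15 cm
RCF = 1.118 × 10⁻⁵ × r × N²
RCF_original = 1.118 × 10⁻⁵ × 15 × (19360)² = 1.118 × 10⁻⁵ × 15 × 374,809,600 ≈ 62,855.6 × g
Target RCF = 1.5 × 62,855.6 ≈ 94,283.4 × g
Your rotor: r = 61 mm = 6.1 cm
94,283.4 = 1.118 × 10⁻⁵ × 6.1 × N²
N² = 94,283.4 / (6.8198 × 10⁻⁵) = 1,382,495,088
N ≈ √1,382,495,088 ≈ 37,181.9

37200 RPM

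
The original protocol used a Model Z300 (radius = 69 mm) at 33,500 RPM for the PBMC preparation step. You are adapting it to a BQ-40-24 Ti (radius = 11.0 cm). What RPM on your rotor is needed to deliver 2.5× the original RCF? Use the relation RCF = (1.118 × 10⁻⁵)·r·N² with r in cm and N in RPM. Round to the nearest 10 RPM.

≈ 41950 RPM

Original rotor: r = 69 mm = 6.9 cm
RCF_original = 1.118 × 10⁻⁵ × 6.9 × (33500)² = 1.118 × 10⁻⁵ × 6.9 × 1,122,250,000 ≈ 86,572.6 × g
Target RCF = 2.5 × 86,572.6 ≈ 216,431.5 × g
216,431.5 = 1.118 × 10⁻⁵ × 11 × N²
N² = 216,431.5 / (12.298 × 10⁻⁵) = 1,759,891,852
N ≈ √1,759,891,852 ≈ 41,951.1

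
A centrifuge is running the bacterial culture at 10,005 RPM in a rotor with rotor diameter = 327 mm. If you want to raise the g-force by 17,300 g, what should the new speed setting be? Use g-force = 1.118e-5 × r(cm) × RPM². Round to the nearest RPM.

r = 327 mm / 2 = 163.5 mm = 16.35 cm
Current RCF = 1.118 × 10⁻⁵ × 16.35 × (10005)² = 1.118 × 10⁻⁵ × 16.35 × 100,100,025 ≈ 18,297.6 × g
Target RCF = 18,297.6 + 17,300 = 35,597.6 × g
N² = 35,597.6 / (18.2793 × 10⁻⁵) = 194,742,687
N ≈ √194,742,687 ≈ 13,955.0

N₂ ≈ 13955 RPM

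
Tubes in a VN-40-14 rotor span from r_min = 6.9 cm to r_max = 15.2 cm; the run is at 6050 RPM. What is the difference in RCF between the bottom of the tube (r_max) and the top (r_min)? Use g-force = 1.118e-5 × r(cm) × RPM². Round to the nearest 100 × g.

RCF_max = 1.118 × 10⁻⁵ × 15.2 × (6050)² = 1.118 × 10⁻⁵ × 15.2 × 36,602,500 ≈ 6,220.1 × g
RCF_min = 1.118 × 10⁻⁵ × 6.9 × (6050)² = 1.118 × 10⁻⁵ × 6.9 × 36,602,500 ≈ 2,823.6 × g
ΔRCF = 6,220.1 − 2,823.6 = 3,396.5

ΔRCF ≈ 3400 g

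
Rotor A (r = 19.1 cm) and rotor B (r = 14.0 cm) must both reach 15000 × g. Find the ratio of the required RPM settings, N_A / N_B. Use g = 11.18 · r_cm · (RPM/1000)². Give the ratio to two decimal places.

At fixed RCF, N ∝ 1/√r, so N_A/N_B = √(r_B/r_A) = √(14.0/19.1) = √0.732984 = 0.8561.

0.86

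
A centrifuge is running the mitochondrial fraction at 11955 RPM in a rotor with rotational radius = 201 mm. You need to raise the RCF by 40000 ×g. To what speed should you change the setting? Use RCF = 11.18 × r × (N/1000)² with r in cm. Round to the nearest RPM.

N₂ ≈ 17914 RPM

r = 201 mm = 20.1 cm
Current RCF = 11.18 × 20.1 × (11.955)² = 11.18 × 20.1 × 142.922025 ≈ 32,117.2 × g
Target RCF = 32,117.2 + 40,000 = 72,117.2 × g
(N/1000)² = 72,117.2 / 224.718 = 320.9231
N = 1000 × √320.9231 ≈ 17,914.3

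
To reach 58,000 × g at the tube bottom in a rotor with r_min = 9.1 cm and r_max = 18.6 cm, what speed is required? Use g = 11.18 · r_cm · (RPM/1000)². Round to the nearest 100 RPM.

Use r_max = 18.6 cm.
58,000 = 11.18 × 18.6 × (N/1000)²
(N/1000)² = 58,000 / 207.948 = 278.9159
N = 1000 × √278.9159 ≈ 16,700.8

16700 RPM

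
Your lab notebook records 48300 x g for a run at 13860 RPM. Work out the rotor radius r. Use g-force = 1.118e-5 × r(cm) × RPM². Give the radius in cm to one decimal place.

22.5 cm

48300 = 1.118 × 10⁻⁵ × r × (13860)²
r = 48300 / (1.118 × 10⁻⁵ × 192,099,600) = 48300 / 2147.674 ≈ 22.489 cm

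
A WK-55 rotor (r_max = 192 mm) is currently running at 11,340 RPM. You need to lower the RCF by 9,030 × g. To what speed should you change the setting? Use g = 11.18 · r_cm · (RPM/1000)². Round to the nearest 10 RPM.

9300 RPM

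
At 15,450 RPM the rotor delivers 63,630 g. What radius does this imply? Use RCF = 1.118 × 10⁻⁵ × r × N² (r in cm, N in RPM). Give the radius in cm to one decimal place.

≈ 23.8 cm

RCF = 1.118 × 10⁻⁵ × r × N²
63630 = 1.118 × 10⁻⁵ × r × (15450)²
r = 63630 / (1.118 × 10⁻⁵ × 238,702,500) = 63630 / 2668.694 ≈ 23.843 cm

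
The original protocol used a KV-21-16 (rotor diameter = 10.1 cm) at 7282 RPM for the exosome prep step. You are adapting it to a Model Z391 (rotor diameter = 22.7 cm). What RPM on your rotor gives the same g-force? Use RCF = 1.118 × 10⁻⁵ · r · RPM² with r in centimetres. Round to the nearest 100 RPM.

4900 RPM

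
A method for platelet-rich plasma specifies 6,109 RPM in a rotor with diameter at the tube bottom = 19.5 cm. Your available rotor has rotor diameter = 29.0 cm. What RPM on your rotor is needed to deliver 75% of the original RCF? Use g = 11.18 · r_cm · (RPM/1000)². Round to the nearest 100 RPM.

4300 RPM

Original rotor: r = 19.5 / 2 = 9.75 cm
RCF_original = 11.18 × 9.75 × (6.109)² = 11.18 × 9.75 × 37.319881 ≈ 4,068.1 × g
Target RCF = 0.75 × 4,068.1 ≈ 3,051.1 × g
Your rotor: r = 29.0 / 2 = 14.5 cm
3,051.1 = 11.18 × 14.5 × (N/1000)²
(N/1000)² = 3,051.1 / 162.11 = 18.82117
N = 1000 × √18.82117 ≈ 4,338.3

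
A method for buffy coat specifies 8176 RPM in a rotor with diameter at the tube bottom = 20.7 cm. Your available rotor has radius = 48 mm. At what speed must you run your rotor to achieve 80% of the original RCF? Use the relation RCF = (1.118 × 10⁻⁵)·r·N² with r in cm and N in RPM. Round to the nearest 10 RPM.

Original rotor: r = 20.7 / 2 = 10.35 cm
RCF_original = 1.118 × 10⁻⁵ × 10.35 × (8176)² = 1.118 × 10⁻⁵ × 10.35 × 66,846,976 ≈ 7,735.1 × g
Target RCF = 0.8 × 7,735.1 ≈ 6,188.1 × g
Your rotor: r = 48 mm = 4.8 cm
6,188.1 = 1.118 × 10⁻⁵ × 4.8 × N²
N² = 6,188.1 / (5.3664 × 10⁻⁵) = 115,311,941
N ≈ √115,311,941 ≈ 10,738.3

≈ 10740 RPM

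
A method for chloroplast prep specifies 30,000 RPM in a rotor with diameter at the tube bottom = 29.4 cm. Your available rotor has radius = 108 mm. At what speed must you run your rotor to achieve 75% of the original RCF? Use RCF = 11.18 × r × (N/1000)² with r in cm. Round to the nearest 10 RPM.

Original rotor: r = 29.4 / 2 = 14.7 cm
RCF_original = 11.18 × 14.7 × (30)² = 11.18 × 14.7 × 900 ≈ 147,911.4 × g
Target RCF = 0.75 × 147,911.4 ≈ 110,933.5 × g
Your rotor: r = 108 mm = 10.8 cm
110,933.5 = 11.18 × 10.8 × (N/1000)²
(N/1000)² = 110,933.5 / 120.744 = 918.7496
N = 1000 × √918.7496 ≈ 30,310.9

30310 RPM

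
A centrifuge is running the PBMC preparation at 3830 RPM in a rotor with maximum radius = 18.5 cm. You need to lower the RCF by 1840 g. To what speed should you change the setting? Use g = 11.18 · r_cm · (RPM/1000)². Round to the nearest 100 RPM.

Current RCF = 11.18 × 18.5 × (3.83)² = 11.18 × 18.5 × 14.6689 ≈ 3,034 × g
Target RCF = 3,034 − 1,840 = 1,194 × g
(N/1000)² = 1,194 / 206.83 = 5.772857
N = 1000 × √5.772857 ≈ 2,402.7

≈ 2400 RPM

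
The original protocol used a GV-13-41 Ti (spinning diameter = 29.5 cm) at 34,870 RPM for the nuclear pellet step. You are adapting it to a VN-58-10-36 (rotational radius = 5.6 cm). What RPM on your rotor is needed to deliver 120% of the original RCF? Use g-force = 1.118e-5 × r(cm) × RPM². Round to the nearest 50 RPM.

62000 RPM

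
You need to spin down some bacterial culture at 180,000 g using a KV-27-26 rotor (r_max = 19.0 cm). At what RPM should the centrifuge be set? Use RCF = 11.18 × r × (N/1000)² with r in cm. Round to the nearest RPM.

N ≈ 29110 RPM

180,000 = 11.18 × 19 × (N/1000)²
(N/1000)² = 180,000 / 212.42 = 847.3778
N = 1000 × √847.3778 ≈ 29,109.8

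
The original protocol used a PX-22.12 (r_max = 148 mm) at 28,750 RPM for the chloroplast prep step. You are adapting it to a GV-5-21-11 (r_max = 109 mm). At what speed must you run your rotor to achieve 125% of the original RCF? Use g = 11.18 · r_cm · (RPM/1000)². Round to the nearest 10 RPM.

Original rotor: r = 148 mm = 14.8 cm
RCF_original = 11.18 × 14.8 × (28.75)² = 11.18 × 14.8 × 826.5625 ≈ 136,766.3 × g
Target RCF = 1.25 × 136,766.3 ≈ 170,957.9 × g
Your rotor: r = 109 mm = 10.9 cm
170,957.9 = 11.18 × 10.9 × (N/1000)²
(N/1000)² = 170,957.9 / 121.862 = 1402.881
N = 1000 × √1402.881 ≈ 37,455.1

37460 RPM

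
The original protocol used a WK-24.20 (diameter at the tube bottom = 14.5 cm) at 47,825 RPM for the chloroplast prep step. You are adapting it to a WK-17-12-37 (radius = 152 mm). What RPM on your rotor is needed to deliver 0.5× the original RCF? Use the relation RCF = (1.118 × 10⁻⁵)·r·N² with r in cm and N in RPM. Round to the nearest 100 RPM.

Original rotor: r = 14.5 / 2 = 7.25 cm
RCF_original = 1.118 × 10⁻⁵ × 7.25 × (47825)² = 1.118 × 10⁻⁵ × 7.25 × 2,287,230,625 ≈ 185,391.5 × g
Target RCF = 0.5 × 185,391.5 ≈ 92,695.8 × g
Your rotor: r = 152 mm = 15.2 cm
92,695.8 = 1.118 × 10⁻⁵ × 15.2 × N²
N² = 92,695.8 / (16.9936 × 10⁻⁵) = 545,474,767
N ≈ √545,474,767 ≈ 23,355.4

≈ 23400 RPM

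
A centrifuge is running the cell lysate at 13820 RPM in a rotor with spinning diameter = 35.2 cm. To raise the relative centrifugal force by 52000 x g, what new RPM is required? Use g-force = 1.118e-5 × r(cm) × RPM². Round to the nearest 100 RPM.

r = 35.2 / 2 = 17.6 cm
Current RCF = 1.118 × 10⁻⁵ × 17.6 × (13820)² = 1.118 × 10⁻⁵ × 17.6 × 190,992,400 ≈ 37,581.2 × g
Target RCF = 37,581.2 + 52,000 = 89,581.2 × g
N² = 89,581.2 / (19.6768 × 10⁻⁵) = 455,263,051
N ≈ √455,263,051 ≈ 21,336.9

21300 RPM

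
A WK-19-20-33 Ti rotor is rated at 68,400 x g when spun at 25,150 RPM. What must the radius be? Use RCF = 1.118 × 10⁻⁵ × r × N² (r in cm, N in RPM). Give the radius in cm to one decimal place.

9.7 cm

RCF = 1.118 × 10⁻⁵ × r × N²
68400 = 1.118 × 10⁻⁵ × r × (25150)²
r = 68400 / (1.118 × 10⁻⁵ × 632,522,500) = 68400 / 7071.602 ≈ 9.672 cm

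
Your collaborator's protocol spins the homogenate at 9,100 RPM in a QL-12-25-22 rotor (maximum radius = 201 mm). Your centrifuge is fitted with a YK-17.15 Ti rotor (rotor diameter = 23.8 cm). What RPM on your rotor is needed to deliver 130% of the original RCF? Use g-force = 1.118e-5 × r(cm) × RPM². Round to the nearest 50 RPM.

Original rotor: r = 201 mm = 20.1 cm
RCF_original = 1.118 × 10⁻⁵ × 20.1 × (9100)² = 1.118 × 10⁻⁵ × 20.1 × 82,810,000 ≈ 18,608.9 × g
Target RCF = 1.3 × 18,608.9 ≈ 24,191.6 × g
Your rotor: r = 23.8 / 2 = 11.9 cm
24,191.6 = 1.118 × 10⁻⁵ × 11.9 × N²
N² = 24,191.6 / (13.3042 × 10⁻⁵) = 181,834,308
N ≈ √181,834,308 ≈ 13,484.6

≈ 13500 RPM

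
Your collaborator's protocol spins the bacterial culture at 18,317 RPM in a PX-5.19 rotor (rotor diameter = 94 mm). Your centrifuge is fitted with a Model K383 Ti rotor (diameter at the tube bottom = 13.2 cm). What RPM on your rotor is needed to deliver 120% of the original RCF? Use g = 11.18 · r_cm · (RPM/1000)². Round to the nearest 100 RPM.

≈ 16900 RPM

Original rotor: r = 94 mm / 2 = 47 mm = 4.7 cm
RCF_original = 11.18 × 4.7 × (18.317)² = 11.18 × 4.7 × 335.512489 ≈ 17,629.8 × g
Target RCF = 1.2 × 17,629.8 ≈ 21,155.8 × g
Your rotor: r = 13.2 / 2 = 6.6 cm
21,155.8 = 11.18 × 6.6 × (N/1000)²
(N/1000)² = 21,155.8 / 73.788 = 286.7106
N = 1000 × √286.7106 ≈ 16,932.5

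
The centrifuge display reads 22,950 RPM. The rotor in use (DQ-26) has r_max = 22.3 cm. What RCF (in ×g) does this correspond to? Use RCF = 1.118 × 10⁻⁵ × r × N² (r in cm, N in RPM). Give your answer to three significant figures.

RCF = 1.118 × 10⁻⁵ × r × N²
RCF = 1.118 × 10⁻⁵ × 22.3 × (22950)² = 1.118 × 10⁻⁵ × 22.3 × 526,702,500 ≈ 131,314.3 × g

131000 ×g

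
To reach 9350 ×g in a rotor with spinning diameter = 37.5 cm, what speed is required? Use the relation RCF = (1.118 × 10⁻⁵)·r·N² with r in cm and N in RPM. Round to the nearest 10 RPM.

6680 RPM

r = 37.5 / 2 = 18.75 cm
9,350 = 1.118 × 10⁻⁵ × 18.75 × N²
N² = 9,350 / (20.9625 × 10⁻⁵) = 44,603,459
N ≈ √44,603,459 ≈ 6,678.6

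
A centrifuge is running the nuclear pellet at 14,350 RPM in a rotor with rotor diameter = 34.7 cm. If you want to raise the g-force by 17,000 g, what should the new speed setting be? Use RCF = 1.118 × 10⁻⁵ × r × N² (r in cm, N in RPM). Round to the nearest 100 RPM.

r = 34.7 / 2 = 17.35 cm
Current RCF = 1.118 × 10⁻⁵ × 17.35 × (14350)² = 1.118 × 10⁻⁵ × 17.35 × 205,922,500 ≈ 39,943.4 × g
Target RCF = 39,943.4 + 17,000 = 56,943.4 × g
N² = 56,943.4 / (19.3973 × 10⁻⁵) = 293,563,537
N ≈ √293,563,537 ≈ 17,133.7

N₂ ≈ 17100 RPM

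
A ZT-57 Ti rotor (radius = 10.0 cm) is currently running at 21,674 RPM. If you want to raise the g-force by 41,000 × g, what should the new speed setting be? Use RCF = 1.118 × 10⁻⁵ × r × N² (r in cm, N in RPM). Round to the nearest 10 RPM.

Current RCF = 1.118 × 10⁻⁵ × 10 × (21674)² = 1.118 × 10⁻⁵ × 10 × 469,762,276 ≈ 52,519.4 × g
Target RCF = 52,519.4 + 41,000 = 93,519.4 × g
N² = 93,519.4 / (11.18 × 10⁻⁵) = 836,488,372
N ≈ √836,488,372 ≈ 28,922.1

28920 RPM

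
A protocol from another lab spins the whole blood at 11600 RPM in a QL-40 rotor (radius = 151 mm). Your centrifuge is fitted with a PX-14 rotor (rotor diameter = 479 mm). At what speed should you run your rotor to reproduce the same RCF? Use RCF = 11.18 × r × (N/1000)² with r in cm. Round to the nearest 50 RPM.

Original rotor: r = 151 mm = 15.1 cm
RCF_original = 11.18 × 15.1 × (11.6)² = 11.18 × 15.1 × 134.56 ≈ 22,716.2 × g
Your rotor: r = 479 mm / 2 = 239.5 mm = 23.95 cm
22,716.2 = 11.18 × 23.95 × (N/1000)²
(N/1000)² = 22,716.2 / 267.761 = 84.8376
N = 1000 × √84.8376 ≈ 9,210.7

≈ 9200 RPM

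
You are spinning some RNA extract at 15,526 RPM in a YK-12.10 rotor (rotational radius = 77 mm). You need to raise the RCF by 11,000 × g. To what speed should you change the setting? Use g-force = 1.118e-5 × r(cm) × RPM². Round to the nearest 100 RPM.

N₂ ≈ 19200 RPM

r = 77 mm = 7.7 cm
Current RCF = 1.118 × 10⁻⁵ × 7.7 × (15526)² = 1.118 × 10⁻⁵ × 7.7 × 241,056,676 ≈ 20,751.6 × g
Target RCF = 20,751.6 + 11,000 = 31,751.6 × g
N² = 31,751.6 / (8.6086 × 10⁻⁵) = 368,835,815
N ≈ √368,835,815 ≈ 19,205.1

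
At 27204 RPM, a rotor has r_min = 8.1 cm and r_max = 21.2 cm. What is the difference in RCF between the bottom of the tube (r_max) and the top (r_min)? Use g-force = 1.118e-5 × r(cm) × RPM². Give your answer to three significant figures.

≈ 108000 g

ΔRCF = 1.118 × 10⁻⁵ × (r_max − r_min) × N² = 1.118 × 10⁻⁵ × 13.1 × 740,057,616 ≈ 108,387.4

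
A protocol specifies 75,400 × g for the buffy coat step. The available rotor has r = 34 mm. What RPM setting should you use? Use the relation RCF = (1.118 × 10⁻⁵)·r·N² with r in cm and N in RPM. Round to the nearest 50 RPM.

r = 34 mm = 3.4 cm
RCF = 1.118 × 10⁻⁵ × r × N²
75,400 = 1.118 × 10⁻⁵ × 3.4 × N²
N² = 75,400 / (3.8012 × 10⁻⁵) = 1,983,584,131
N ≈ √1,983,584,131 ≈ 44,537.4

≈ 44550 RPM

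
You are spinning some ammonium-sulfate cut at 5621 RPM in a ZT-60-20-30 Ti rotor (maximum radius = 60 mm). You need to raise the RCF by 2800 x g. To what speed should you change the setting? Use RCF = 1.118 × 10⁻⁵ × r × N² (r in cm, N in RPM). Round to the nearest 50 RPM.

r = 60 mm = 6.0 cm
Current RCF = 1.118 × 10⁻⁵ × 6 × (5621)² = 1.118 × 10⁻⁵ × 6 × 31,595,641 ≈ 2,119.4 × g
Target RCF = 2,119.4 + 2,800 = 4,919.4 × g
N² = 4,919.4 / (6.708 × 10⁻⁵) = 73,336,315
N ≈ √73,336,315 ≈ 8,563.7

8550 RPM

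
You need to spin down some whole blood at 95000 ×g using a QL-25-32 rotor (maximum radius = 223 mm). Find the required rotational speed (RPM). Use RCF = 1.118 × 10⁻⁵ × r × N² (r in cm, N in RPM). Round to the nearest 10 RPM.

r = 223 mm = 22.3 cm
95,000 = 1.118 × 10⁻⁵ × 22.3 × N²
N² = 95,000 / (24.9314 × 10⁻⁵) = 381,045,589
N ≈ √381,045,589 ≈ 19,520.4

≈ 19520 RPM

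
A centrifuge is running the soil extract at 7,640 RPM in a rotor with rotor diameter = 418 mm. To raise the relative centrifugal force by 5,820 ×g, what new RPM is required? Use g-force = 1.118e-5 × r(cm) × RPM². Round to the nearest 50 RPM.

N₂ ≈ 9150 RPM

r = 418 mm / 2 = 209 mm = 20.9 cm
Current RCF = 1.118 × 10⁻⁵ × 20.9 × (7640)² = 1.118 × 10⁻⁵ × 20.9 × 58,369,600 ≈ 13,638.8 × g
Target RCF = 13,638.8 + 5,820 = 19,458.8 × g
N² = 19,458.8 / (23.3662 × 10⁻⁵) = 83,277,555
N ≈ √83,277,555 ≈ 9,125.7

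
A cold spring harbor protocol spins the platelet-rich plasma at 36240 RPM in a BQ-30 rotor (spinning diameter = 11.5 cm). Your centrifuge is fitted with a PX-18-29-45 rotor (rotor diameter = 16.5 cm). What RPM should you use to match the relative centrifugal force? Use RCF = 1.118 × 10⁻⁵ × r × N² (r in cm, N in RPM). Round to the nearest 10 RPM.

≈ 30250 RPM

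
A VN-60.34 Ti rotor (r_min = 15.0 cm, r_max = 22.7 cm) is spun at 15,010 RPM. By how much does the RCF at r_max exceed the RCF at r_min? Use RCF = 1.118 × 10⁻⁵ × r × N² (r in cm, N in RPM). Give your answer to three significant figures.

ΔRCF = 1.118 × 10⁻⁵ × (r_max − r_min) × N² = 1.118 × 10⁻⁵ × 7.7 × 225,300,100 ≈ 19,395.2

ΔRCF ≈ 19400 × g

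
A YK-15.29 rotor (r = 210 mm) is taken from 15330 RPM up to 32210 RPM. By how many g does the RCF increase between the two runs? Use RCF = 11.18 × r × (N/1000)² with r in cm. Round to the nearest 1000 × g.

r = 210 mm = 21.0 cm
RCF₁ = 11.18 × 21 × (15.33)² = 11.18 × 21 × 235.0089 ≈ 55,175.4 × g
RCF₂ = 11.18 × 21 × (32.21)² = 11.18 × 21 × 1,037.4841 ≈ 243,580.5 × g
Increase = 243,580.5 − 55,175.4 = 188,405.1

≈ 188000 g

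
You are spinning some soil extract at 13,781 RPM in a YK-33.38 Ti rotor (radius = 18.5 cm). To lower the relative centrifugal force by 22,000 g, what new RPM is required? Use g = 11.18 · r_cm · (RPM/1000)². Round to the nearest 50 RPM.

Current RCF = 11.18 × 18.5 × (13.781)² = 11.18 × 18.5 × 189.915961 ≈ 39,280.3 × g
Target RCF = 39,280.3 − 22,000 = 17,280.3 × g
(N/1000)² = 17,280.3 / 206.83 = 83.54832
N = 1000 × √83.54832 ≈ 9,140.5

9150 RPM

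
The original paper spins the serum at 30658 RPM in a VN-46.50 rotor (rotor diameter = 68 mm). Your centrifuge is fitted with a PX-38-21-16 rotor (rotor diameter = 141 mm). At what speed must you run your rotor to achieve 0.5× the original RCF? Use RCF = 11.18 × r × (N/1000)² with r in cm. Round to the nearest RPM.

≈ 15055 RPM

Original rotor: r = 68 mm / 2 = 34 mm = 3.4 cm
RCF_original = 11.18 × 3.4 × (30.658)² = 11.18 × 3.4 × 939.912964 ≈ 35,728 × g
Target RCF = 0.5 × 35,728 ≈ 17,864 × g
Your rotor: r = 141 mm / 2 = 70.5 mm = 7.05 cm
17,864 = 11.18 × 7.05 × (N/1000)²
(N/1000)² = 17,864 / 78.819 = 226.6459
N = 1000 × √226.6459 ≈ 15,054.8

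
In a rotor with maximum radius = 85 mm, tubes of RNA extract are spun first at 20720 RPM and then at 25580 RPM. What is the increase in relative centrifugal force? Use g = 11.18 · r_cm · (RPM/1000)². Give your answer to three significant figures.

21400 x g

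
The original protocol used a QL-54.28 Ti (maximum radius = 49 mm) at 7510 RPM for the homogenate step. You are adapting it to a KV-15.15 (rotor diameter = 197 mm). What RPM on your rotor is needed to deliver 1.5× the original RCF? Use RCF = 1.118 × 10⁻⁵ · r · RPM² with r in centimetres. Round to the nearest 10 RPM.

Original rotor: r = 49 mm = 4.9 cm
RCF_original = 1.118 × 10⁻⁵ × 4.9 × (7510)² = 1.118 × 10⁻⁵ × 4.9 × 56,400,100 ≈ 3,089.7 × g
Target RCF = 1.5 × 3,089.7 ≈ 4,634.5 × g
Your rotor: r = 197 mm / 2 = 98.5 mm = 9.85 cm
4,634.5 = 1.118 × 10⁻⁵ × 9.85 × N²
N² = 4,634.5 / (11.0123 × 10⁻⁵) = 42,084,760
N ≈ √42,084,760 ≈ 6,487.3

6490 RPM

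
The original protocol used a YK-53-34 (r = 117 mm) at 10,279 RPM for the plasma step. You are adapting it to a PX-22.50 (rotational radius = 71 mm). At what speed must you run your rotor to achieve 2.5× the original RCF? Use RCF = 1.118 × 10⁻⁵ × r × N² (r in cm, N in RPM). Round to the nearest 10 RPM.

Original rotor: r = 117 mm = 11.7 cm
RCF_original = 1.118 × 10⁻⁵ × 11.7 × (10279)² = 1.118 × 10⁻⁵ × 11.7 × 105,657,841 ≈ 13,820.7 × g
Target RCF = 2.5 × 13,820.7 ≈ 34,551.8 × g
Your rotor: r = 71 mm = 7.1 cm
34,551.8 = 1.118 × 10⁻⁵ × 7.1 × N²
N² = 34,551.8 / (7.9378 × 10⁻⁵) = 435,281,816
N ≈ √435,281,816 ≈ 20,863.4

20860 RPM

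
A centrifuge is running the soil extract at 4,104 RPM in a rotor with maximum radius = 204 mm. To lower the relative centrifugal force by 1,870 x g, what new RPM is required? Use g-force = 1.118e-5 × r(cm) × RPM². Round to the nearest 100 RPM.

r = 204 mm = 20.4 cm
Current RCF = 1.118 × 10⁻⁵ × 20.4 × (4104)² = 1.118 × 10⁻⁵ × 20.4 × 16,842,816 ≈ 3,841.4 × g
Target RCF = 3,841.4 − 1,870 = 1,971.4 × g
N² = 1,971.4 / (22.8072 × 10⁻⁵) = 8,643,762
N ≈ √8,643,762 ≈ 2,940.0

N₂ ≈ 2900 RPM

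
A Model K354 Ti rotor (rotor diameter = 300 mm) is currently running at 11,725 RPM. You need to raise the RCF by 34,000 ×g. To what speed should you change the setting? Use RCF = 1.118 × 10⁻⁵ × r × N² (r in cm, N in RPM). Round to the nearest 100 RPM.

r = 300 mm / 2 = 150 mm = 15 cm
Current RCF = 1.118 × 10⁻⁵ × 15 × (11725)² = 1.118 × 10⁻⁵ × 15 × 137,475,625 ≈ 23,054.7 × g
Target RCF = 23,054.7 + 34,000 = 57,054.7 × g
N² = 57,054.7 / (16.77 × 10⁻⁵) = 340,218,843
N ≈ √340,218,843 ≈ 18,445.0

≈ 18400 RPM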